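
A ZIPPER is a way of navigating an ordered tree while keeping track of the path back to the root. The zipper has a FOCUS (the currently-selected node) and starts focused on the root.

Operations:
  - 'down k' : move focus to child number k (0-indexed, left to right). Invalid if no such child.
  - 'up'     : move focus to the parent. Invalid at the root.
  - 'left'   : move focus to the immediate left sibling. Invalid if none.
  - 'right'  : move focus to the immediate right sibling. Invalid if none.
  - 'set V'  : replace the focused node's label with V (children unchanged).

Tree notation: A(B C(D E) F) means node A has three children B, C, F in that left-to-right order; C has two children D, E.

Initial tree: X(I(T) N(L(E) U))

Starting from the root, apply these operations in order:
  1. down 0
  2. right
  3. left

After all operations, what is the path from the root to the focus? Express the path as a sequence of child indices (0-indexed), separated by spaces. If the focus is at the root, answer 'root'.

Step 1 (down 0): focus=I path=0 depth=1 children=['T'] left=[] right=['N'] parent=X
Step 2 (right): focus=N path=1 depth=1 children=['L', 'U'] left=['I'] right=[] parent=X
Step 3 (left): focus=I path=0 depth=1 children=['T'] left=[] right=['N'] parent=X

Answer: 0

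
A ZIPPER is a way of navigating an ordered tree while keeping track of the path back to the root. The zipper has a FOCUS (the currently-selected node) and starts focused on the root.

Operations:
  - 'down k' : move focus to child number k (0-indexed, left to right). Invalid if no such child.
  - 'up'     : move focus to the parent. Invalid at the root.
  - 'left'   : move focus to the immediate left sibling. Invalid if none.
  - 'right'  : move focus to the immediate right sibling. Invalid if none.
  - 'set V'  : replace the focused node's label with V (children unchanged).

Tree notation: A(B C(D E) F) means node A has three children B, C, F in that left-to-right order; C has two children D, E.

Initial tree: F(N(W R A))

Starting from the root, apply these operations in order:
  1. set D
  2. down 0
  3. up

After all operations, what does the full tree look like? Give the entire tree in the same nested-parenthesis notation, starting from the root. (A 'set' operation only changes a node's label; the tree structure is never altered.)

Step 1 (set D): focus=D path=root depth=0 children=['N'] (at root)
Step 2 (down 0): focus=N path=0 depth=1 children=['W', 'R', 'A'] left=[] right=[] parent=D
Step 3 (up): focus=D path=root depth=0 children=['N'] (at root)

Answer: D(N(W R A))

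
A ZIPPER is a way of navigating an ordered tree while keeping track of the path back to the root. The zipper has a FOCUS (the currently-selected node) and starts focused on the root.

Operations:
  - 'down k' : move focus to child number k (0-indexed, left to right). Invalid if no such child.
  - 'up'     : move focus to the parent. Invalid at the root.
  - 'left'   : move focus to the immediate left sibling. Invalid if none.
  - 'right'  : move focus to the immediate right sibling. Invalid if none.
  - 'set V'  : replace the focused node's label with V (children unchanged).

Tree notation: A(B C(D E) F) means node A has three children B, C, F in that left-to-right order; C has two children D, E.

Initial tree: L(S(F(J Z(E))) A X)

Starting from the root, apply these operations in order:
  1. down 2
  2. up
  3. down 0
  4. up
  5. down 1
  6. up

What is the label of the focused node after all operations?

Step 1 (down 2): focus=X path=2 depth=1 children=[] left=['S', 'A'] right=[] parent=L
Step 2 (up): focus=L path=root depth=0 children=['S', 'A', 'X'] (at root)
Step 3 (down 0): focus=S path=0 depth=1 children=['F'] left=[] right=['A', 'X'] parent=L
Step 4 (up): focus=L path=root depth=0 children=['S', 'A', 'X'] (at root)
Step 5 (down 1): focus=A path=1 depth=1 children=[] left=['S'] right=['X'] parent=L
Step 6 (up): focus=L path=root depth=0 children=['S', 'A', 'X'] (at root)

Answer: L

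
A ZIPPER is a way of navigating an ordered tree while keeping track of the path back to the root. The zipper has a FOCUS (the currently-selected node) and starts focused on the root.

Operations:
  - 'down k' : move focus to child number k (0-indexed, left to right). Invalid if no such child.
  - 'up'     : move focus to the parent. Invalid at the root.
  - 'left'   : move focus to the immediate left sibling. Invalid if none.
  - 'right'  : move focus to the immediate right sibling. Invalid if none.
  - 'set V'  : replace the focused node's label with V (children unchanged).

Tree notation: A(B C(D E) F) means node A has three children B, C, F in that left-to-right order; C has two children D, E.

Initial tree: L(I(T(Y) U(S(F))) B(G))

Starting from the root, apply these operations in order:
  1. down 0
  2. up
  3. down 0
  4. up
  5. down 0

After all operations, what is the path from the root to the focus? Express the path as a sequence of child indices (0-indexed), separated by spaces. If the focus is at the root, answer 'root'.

Step 1 (down 0): focus=I path=0 depth=1 children=['T', 'U'] left=[] right=['B'] parent=L
Step 2 (up): focus=L path=root depth=0 children=['I', 'B'] (at root)
Step 3 (down 0): focus=I path=0 depth=1 children=['T', 'U'] left=[] right=['B'] parent=L
Step 4 (up): focus=L path=root depth=0 children=['I', 'B'] (at root)
Step 5 (down 0): focus=I path=0 depth=1 children=['T', 'U'] left=[] right=['B'] parent=L

Answer: 0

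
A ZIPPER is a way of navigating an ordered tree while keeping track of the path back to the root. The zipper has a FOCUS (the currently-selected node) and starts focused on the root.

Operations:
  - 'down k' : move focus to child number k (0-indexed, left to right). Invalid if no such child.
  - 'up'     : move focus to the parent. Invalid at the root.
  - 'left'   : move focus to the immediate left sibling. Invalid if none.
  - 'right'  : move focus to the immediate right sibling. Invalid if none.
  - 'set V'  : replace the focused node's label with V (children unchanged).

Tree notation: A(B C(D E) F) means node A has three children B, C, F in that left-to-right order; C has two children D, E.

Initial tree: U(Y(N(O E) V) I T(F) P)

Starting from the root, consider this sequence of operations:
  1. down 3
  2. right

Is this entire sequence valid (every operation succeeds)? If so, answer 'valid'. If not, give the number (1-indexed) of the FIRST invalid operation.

Step 1 (down 3): focus=P path=3 depth=1 children=[] left=['Y', 'I', 'T'] right=[] parent=U
Step 2 (right): INVALID

Answer: 2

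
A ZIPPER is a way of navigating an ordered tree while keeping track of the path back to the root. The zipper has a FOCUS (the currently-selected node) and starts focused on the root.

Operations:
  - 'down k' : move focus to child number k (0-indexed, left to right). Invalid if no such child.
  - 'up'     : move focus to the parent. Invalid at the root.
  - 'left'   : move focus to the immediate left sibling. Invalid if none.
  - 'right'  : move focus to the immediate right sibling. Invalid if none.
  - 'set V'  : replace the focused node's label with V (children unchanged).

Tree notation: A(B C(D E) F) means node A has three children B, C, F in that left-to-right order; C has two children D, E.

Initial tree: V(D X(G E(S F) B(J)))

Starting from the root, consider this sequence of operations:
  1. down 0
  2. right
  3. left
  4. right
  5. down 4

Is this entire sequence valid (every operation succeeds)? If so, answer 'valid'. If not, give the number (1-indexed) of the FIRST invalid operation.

Step 1 (down 0): focus=D path=0 depth=1 children=[] left=[] right=['X'] parent=V
Step 2 (right): focus=X path=1 depth=1 children=['G', 'E', 'B'] left=['D'] right=[] parent=V
Step 3 (left): focus=D path=0 depth=1 children=[] left=[] right=['X'] parent=V
Step 4 (right): focus=X path=1 depth=1 children=['G', 'E', 'B'] left=['D'] right=[] parent=V
Step 5 (down 4): INVALID

Answer: 5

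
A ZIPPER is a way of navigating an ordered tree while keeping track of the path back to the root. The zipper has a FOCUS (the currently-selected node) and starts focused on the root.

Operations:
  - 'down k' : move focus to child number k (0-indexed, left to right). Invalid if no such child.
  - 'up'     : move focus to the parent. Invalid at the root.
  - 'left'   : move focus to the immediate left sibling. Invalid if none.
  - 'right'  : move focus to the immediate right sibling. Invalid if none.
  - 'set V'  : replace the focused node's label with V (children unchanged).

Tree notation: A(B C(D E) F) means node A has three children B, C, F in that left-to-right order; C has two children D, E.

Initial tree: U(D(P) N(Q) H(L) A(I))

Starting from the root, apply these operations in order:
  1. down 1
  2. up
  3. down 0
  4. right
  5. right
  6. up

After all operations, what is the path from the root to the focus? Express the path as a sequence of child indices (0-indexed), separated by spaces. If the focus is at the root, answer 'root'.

Step 1 (down 1): focus=N path=1 depth=1 children=['Q'] left=['D'] right=['H', 'A'] parent=U
Step 2 (up): focus=U path=root depth=0 children=['D', 'N', 'H', 'A'] (at root)
Step 3 (down 0): focus=D path=0 depth=1 children=['P'] left=[] right=['N', 'H', 'A'] parent=U
Step 4 (right): focus=N path=1 depth=1 children=['Q'] left=['D'] right=['H', 'A'] parent=U
Step 5 (right): focus=H path=2 depth=1 children=['L'] left=['D', 'N'] right=['A'] parent=U
Step 6 (up): focus=U path=root depth=0 children=['D', 'N', 'H', 'A'] (at root)

Answer: root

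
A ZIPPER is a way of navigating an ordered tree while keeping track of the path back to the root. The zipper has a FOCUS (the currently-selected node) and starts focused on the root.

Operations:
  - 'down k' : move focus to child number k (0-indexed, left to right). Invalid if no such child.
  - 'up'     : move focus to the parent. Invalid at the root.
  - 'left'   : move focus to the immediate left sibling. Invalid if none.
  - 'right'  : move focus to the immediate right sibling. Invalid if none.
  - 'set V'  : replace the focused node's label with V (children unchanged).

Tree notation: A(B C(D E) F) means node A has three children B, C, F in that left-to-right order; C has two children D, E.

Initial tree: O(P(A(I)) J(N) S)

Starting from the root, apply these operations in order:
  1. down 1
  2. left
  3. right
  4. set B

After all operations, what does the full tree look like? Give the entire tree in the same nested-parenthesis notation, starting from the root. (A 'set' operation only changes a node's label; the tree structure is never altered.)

Answer: O(P(A(I)) B(N) S)

Derivation:
Step 1 (down 1): focus=J path=1 depth=1 children=['N'] left=['P'] right=['S'] parent=O
Step 2 (left): focus=P path=0 depth=1 children=['A'] left=[] right=['J', 'S'] parent=O
Step 3 (right): focus=J path=1 depth=1 children=['N'] left=['P'] right=['S'] parent=O
Step 4 (set B): focus=B path=1 depth=1 children=['N'] left=['P'] right=['S'] parent=O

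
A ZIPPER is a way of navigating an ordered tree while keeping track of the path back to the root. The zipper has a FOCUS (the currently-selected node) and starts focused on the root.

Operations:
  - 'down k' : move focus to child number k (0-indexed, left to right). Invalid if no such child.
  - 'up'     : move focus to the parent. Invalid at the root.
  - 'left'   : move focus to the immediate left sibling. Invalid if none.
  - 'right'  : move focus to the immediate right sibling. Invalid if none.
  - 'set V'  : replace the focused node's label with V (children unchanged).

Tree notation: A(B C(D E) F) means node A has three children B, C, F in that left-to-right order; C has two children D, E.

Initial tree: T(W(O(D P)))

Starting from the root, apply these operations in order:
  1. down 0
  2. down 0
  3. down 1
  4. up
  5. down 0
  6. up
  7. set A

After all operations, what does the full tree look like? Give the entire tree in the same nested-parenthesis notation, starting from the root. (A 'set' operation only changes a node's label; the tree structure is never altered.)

Answer: T(W(A(D P)))

Derivation:
Step 1 (down 0): focus=W path=0 depth=1 children=['O'] left=[] right=[] parent=T
Step 2 (down 0): focus=O path=0/0 depth=2 children=['D', 'P'] left=[] right=[] parent=W
Step 3 (down 1): focus=P path=0/0/1 depth=3 children=[] left=['D'] right=[] parent=O
Step 4 (up): focus=O path=0/0 depth=2 children=['D', 'P'] left=[] right=[] parent=W
Step 5 (down 0): focus=D path=0/0/0 depth=3 children=[] left=[] right=['P'] parent=O
Step 6 (up): focus=O path=0/0 depth=2 children=['D', 'P'] left=[] right=[] parent=W
Step 7 (set A): focus=A path=0/0 depth=2 children=['D', 'P'] left=[] right=[] parent=W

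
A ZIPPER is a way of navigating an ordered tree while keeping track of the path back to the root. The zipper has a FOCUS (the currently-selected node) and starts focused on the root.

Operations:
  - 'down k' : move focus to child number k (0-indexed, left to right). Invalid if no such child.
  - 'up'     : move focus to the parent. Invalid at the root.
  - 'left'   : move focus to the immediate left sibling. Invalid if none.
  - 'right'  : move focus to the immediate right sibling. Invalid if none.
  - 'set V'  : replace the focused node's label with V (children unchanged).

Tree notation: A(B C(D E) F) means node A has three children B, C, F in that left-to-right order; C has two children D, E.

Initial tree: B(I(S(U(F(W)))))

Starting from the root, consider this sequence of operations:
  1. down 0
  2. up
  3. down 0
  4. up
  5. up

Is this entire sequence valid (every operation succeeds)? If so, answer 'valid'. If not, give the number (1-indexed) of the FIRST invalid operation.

Step 1 (down 0): focus=I path=0 depth=1 children=['S'] left=[] right=[] parent=B
Step 2 (up): focus=B path=root depth=0 children=['I'] (at root)
Step 3 (down 0): focus=I path=0 depth=1 children=['S'] left=[] right=[] parent=B
Step 4 (up): focus=B path=root depth=0 children=['I'] (at root)
Step 5 (up): INVALID

Answer: 5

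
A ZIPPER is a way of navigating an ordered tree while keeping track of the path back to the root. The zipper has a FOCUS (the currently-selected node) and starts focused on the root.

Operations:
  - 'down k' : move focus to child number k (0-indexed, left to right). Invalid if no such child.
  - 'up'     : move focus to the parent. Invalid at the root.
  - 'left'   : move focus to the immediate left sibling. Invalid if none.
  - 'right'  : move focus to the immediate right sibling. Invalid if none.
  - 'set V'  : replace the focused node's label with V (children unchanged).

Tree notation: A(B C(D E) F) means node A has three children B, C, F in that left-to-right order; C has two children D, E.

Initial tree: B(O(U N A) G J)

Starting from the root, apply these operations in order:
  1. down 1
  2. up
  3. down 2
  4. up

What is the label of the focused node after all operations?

Answer: B

Derivation:
Step 1 (down 1): focus=G path=1 depth=1 children=[] left=['O'] right=['J'] parent=B
Step 2 (up): focus=B path=root depth=0 children=['O', 'G', 'J'] (at root)
Step 3 (down 2): focus=J path=2 depth=1 children=[] left=['O', 'G'] right=[] parent=B
Step 4 (up): focus=B path=root depth=0 children=['O', 'G', 'J'] (at root)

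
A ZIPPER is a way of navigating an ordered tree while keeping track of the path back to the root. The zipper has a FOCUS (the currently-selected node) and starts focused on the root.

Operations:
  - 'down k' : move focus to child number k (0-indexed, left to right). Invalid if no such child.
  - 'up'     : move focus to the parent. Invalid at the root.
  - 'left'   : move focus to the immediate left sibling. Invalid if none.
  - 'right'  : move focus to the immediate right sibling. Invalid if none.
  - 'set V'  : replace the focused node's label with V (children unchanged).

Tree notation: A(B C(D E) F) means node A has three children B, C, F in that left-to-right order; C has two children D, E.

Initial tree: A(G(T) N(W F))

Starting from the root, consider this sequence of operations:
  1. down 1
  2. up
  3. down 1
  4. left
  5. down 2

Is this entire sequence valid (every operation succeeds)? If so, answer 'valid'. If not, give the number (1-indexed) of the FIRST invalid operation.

Step 1 (down 1): focus=N path=1 depth=1 children=['W', 'F'] left=['G'] right=[] parent=A
Step 2 (up): focus=A path=root depth=0 children=['G', 'N'] (at root)
Step 3 (down 1): focus=N path=1 depth=1 children=['W', 'F'] left=['G'] right=[] parent=A
Step 4 (left): focus=G path=0 depth=1 children=['T'] left=[] right=['N'] parent=A
Step 5 (down 2): INVALID

Answer: 5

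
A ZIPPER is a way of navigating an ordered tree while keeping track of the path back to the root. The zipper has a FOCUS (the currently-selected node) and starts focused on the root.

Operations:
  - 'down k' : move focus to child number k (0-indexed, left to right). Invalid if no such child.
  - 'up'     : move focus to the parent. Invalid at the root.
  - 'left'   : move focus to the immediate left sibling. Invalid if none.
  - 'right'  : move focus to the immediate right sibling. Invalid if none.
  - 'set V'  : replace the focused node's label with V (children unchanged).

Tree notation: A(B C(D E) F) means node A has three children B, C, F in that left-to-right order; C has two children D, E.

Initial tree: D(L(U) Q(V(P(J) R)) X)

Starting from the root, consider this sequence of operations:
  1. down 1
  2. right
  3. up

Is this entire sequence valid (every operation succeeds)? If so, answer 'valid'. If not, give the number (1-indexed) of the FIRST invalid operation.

Answer: valid

Derivation:
Step 1 (down 1): focus=Q path=1 depth=1 children=['V'] left=['L'] right=['X'] parent=D
Step 2 (right): focus=X path=2 depth=1 children=[] left=['L', 'Q'] right=[] parent=D
Step 3 (up): focus=D path=root depth=0 children=['L', 'Q', 'X'] (at root)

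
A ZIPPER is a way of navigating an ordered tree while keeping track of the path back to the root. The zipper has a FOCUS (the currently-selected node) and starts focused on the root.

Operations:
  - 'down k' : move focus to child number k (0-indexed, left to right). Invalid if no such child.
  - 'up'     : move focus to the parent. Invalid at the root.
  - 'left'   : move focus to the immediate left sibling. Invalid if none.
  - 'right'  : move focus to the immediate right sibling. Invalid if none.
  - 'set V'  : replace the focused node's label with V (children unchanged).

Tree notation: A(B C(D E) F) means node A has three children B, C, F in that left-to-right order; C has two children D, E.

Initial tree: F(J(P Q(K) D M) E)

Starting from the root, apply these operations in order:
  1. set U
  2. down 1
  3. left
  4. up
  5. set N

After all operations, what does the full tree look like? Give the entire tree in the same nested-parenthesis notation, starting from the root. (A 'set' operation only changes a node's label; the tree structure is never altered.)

Answer: N(J(P Q(K) D M) E)

Derivation:
Step 1 (set U): focus=U path=root depth=0 children=['J', 'E'] (at root)
Step 2 (down 1): focus=E path=1 depth=1 children=[] left=['J'] right=[] parent=U
Step 3 (left): focus=J path=0 depth=1 children=['P', 'Q', 'D', 'M'] left=[] right=['E'] parent=U
Step 4 (up): focus=U path=root depth=0 children=['J', 'E'] (at root)
Step 5 (set N): focus=N path=root depth=0 children=['J', 'E'] (at root)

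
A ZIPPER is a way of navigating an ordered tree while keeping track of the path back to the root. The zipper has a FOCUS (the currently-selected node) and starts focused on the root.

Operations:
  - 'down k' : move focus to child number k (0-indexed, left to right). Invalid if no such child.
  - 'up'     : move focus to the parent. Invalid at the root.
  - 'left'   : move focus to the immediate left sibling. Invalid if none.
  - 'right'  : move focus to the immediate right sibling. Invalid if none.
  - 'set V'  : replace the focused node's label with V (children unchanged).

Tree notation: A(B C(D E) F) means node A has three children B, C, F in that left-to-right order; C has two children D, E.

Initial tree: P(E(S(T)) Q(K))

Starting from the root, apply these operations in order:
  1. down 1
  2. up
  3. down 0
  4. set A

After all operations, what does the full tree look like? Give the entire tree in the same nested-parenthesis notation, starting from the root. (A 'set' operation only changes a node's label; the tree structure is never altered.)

Step 1 (down 1): focus=Q path=1 depth=1 children=['K'] left=['E'] right=[] parent=P
Step 2 (up): focus=P path=root depth=0 children=['E', 'Q'] (at root)
Step 3 (down 0): focus=E path=0 depth=1 children=['S'] left=[] right=['Q'] parent=P
Step 4 (set A): focus=A path=0 depth=1 children=['S'] left=[] right=['Q'] parent=P

Answer: P(A(S(T)) Q(K))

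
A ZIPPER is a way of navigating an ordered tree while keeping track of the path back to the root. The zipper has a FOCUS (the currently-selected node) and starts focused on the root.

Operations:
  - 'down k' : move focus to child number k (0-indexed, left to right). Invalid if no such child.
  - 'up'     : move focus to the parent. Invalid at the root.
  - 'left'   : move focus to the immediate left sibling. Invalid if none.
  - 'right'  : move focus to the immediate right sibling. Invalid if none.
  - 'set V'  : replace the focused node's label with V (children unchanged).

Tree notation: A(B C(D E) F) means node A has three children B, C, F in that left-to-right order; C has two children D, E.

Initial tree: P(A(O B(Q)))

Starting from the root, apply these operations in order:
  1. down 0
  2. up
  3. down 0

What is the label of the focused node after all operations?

Step 1 (down 0): focus=A path=0 depth=1 children=['O', 'B'] left=[] right=[] parent=P
Step 2 (up): focus=P path=root depth=0 children=['A'] (at root)
Step 3 (down 0): focus=A path=0 depth=1 children=['O', 'B'] left=[] right=[] parent=P

Answer: A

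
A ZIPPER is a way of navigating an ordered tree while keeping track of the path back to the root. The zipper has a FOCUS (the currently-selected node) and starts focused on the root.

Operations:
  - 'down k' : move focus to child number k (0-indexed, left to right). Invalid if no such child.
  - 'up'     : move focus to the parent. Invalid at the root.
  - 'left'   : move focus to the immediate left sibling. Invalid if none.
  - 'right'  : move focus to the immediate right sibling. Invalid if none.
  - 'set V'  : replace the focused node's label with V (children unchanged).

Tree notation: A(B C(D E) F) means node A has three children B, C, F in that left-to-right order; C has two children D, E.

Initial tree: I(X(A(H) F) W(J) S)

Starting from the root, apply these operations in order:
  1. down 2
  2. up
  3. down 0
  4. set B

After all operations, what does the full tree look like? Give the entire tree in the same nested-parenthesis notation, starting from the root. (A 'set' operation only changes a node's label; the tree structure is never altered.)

Step 1 (down 2): focus=S path=2 depth=1 children=[] left=['X', 'W'] right=[] parent=I
Step 2 (up): focus=I path=root depth=0 children=['X', 'W', 'S'] (at root)
Step 3 (down 0): focus=X path=0 depth=1 children=['A', 'F'] left=[] right=['W', 'S'] parent=I
Step 4 (set B): focus=B path=0 depth=1 children=['A', 'F'] left=[] right=['W', 'S'] parent=I

Answer: I(B(A(H) F) W(J) S)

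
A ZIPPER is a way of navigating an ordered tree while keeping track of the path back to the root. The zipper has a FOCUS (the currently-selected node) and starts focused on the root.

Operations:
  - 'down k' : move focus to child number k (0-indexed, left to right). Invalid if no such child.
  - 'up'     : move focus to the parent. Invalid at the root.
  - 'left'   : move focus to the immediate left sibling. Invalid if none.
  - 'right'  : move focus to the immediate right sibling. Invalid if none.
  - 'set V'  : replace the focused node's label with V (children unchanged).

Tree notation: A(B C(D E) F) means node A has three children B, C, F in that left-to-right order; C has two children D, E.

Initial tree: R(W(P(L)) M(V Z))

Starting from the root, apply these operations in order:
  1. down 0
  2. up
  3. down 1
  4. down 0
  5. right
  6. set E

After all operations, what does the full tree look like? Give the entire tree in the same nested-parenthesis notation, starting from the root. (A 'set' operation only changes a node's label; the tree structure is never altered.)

Answer: R(W(P(L)) M(V E))

Derivation:
Step 1 (down 0): focus=W path=0 depth=1 children=['P'] left=[] right=['M'] parent=R
Step 2 (up): focus=R path=root depth=0 children=['W', 'M'] (at root)
Step 3 (down 1): focus=M path=1 depth=1 children=['V', 'Z'] left=['W'] right=[] parent=R
Step 4 (down 0): focus=V path=1/0 depth=2 children=[] left=[] right=['Z'] parent=M
Step 5 (right): focus=Z path=1/1 depth=2 children=[] left=['V'] right=[] parent=M
Step 6 (set E): focus=E path=1/1 depth=2 children=[] left=['V'] right=[] parent=M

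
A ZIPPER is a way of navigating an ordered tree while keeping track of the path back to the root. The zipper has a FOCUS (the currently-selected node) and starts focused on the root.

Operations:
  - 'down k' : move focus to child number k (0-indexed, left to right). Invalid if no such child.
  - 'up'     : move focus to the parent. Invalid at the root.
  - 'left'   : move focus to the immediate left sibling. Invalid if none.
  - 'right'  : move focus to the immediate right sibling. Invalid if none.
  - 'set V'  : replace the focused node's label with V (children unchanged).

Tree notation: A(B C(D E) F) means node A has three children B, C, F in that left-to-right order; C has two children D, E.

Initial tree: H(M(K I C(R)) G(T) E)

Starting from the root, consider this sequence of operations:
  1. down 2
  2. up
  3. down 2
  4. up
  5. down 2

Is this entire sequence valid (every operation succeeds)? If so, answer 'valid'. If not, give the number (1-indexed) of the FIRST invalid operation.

Answer: valid

Derivation:
Step 1 (down 2): focus=E path=2 depth=1 children=[] left=['M', 'G'] right=[] parent=H
Step 2 (up): focus=H path=root depth=0 children=['M', 'G', 'E'] (at root)
Step 3 (down 2): focus=E path=2 depth=1 children=[] left=['M', 'G'] right=[] parent=H
Step 4 (up): focus=H path=root depth=0 children=['M', 'G', 'E'] (at root)
Step 5 (down 2): focus=E path=2 depth=1 children=[] left=['M', 'G'] right=[] parent=H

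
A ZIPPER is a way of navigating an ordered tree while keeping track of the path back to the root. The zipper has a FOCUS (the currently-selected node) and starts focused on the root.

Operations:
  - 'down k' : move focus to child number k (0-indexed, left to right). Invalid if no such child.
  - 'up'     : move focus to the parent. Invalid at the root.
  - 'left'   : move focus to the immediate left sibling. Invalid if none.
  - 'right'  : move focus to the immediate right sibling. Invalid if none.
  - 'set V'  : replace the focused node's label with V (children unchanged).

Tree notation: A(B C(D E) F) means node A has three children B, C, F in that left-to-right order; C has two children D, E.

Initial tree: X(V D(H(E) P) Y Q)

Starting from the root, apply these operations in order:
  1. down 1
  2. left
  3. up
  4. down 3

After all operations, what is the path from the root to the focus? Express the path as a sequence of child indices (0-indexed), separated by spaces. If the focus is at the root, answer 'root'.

Step 1 (down 1): focus=D path=1 depth=1 children=['H', 'P'] left=['V'] right=['Y', 'Q'] parent=X
Step 2 (left): focus=V path=0 depth=1 children=[] left=[] right=['D', 'Y', 'Q'] parent=X
Step 3 (up): focus=X path=root depth=0 children=['V', 'D', 'Y', 'Q'] (at root)
Step 4 (down 3): focus=Q path=3 depth=1 children=[] left=['V', 'D', 'Y'] right=[] parent=X

Answer: 3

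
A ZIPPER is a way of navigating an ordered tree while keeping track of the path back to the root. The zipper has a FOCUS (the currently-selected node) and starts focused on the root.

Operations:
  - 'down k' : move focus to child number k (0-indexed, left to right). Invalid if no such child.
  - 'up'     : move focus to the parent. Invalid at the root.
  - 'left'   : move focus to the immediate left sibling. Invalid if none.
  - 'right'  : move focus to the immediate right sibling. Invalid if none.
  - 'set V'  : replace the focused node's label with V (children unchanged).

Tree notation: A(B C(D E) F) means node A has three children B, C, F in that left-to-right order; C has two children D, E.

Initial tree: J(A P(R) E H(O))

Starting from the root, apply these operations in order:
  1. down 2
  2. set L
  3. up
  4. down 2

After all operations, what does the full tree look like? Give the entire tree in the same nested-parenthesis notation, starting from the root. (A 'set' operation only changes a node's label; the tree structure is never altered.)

Step 1 (down 2): focus=E path=2 depth=1 children=[] left=['A', 'P'] right=['H'] parent=J
Step 2 (set L): focus=L path=2 depth=1 children=[] left=['A', 'P'] right=['H'] parent=J
Step 3 (up): focus=J path=root depth=0 children=['A', 'P', 'L', 'H'] (at root)
Step 4 (down 2): focus=L path=2 depth=1 children=[] left=['A', 'P'] right=['H'] parent=J

Answer: J(A P(R) L H(O))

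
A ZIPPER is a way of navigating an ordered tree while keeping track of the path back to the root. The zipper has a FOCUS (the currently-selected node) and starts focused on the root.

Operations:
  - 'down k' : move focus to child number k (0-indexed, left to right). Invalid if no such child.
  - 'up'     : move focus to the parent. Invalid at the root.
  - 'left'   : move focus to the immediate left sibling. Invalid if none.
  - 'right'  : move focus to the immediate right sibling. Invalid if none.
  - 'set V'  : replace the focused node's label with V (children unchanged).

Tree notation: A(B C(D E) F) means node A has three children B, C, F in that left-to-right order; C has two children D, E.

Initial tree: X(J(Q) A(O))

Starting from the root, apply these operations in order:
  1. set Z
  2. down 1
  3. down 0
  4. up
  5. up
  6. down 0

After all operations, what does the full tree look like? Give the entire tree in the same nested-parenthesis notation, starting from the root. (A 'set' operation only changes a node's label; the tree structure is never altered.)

Answer: Z(J(Q) A(O))

Derivation:
Step 1 (set Z): focus=Z path=root depth=0 children=['J', 'A'] (at root)
Step 2 (down 1): focus=A path=1 depth=1 children=['O'] left=['J'] right=[] parent=Z
Step 3 (down 0): focus=O path=1/0 depth=2 children=[] left=[] right=[] parent=A
Step 4 (up): focus=A path=1 depth=1 children=['O'] left=['J'] right=[] parent=Z
Step 5 (up): focus=Z path=root depth=0 children=['J', 'A'] (at root)
Step 6 (down 0): focus=J path=0 depth=1 children=['Q'] left=[] right=['A'] parent=Z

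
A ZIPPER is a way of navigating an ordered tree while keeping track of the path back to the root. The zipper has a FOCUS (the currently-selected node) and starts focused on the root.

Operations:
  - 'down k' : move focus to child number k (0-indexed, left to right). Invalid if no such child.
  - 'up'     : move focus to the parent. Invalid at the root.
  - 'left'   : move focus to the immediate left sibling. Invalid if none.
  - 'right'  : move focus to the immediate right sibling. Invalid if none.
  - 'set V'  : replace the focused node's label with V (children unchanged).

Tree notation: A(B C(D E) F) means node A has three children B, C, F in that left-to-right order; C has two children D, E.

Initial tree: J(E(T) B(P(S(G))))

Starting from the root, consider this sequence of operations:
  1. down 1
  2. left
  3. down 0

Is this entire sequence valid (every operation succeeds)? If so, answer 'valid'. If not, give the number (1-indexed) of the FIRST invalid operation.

Step 1 (down 1): focus=B path=1 depth=1 children=['P'] left=['E'] right=[] parent=J
Step 2 (left): focus=E path=0 depth=1 children=['T'] left=[] right=['B'] parent=J
Step 3 (down 0): focus=T path=0/0 depth=2 children=[] left=[] right=[] parent=E

Answer: valid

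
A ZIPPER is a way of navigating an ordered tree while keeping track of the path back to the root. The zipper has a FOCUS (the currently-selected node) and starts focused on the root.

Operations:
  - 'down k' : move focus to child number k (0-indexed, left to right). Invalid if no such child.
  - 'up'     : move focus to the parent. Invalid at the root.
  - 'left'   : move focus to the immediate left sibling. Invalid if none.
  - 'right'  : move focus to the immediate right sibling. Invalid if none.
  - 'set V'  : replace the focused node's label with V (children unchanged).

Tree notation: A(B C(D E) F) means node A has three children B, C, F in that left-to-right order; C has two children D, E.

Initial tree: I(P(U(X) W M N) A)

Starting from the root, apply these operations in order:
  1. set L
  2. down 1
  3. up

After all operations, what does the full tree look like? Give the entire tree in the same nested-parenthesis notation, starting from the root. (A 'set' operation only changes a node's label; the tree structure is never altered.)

Step 1 (set L): focus=L path=root depth=0 children=['P', 'A'] (at root)
Step 2 (down 1): focus=A path=1 depth=1 children=[] left=['P'] right=[] parent=L
Step 3 (up): focus=L path=root depth=0 children=['P', 'A'] (at root)

Answer: L(P(U(X) W M N) A)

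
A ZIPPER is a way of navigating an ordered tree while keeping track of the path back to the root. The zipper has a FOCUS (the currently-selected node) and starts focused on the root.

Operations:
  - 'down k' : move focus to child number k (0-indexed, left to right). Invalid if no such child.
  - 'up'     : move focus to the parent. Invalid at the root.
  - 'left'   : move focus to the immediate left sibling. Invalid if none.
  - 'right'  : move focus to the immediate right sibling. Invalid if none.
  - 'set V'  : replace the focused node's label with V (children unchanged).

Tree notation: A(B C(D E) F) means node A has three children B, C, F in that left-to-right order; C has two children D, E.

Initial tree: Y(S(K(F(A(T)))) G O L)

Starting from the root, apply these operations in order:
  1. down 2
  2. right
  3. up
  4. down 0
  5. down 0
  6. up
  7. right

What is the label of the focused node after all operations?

Answer: G

Derivation:
Step 1 (down 2): focus=O path=2 depth=1 children=[] left=['S', 'G'] right=['L'] parent=Y
Step 2 (right): focus=L path=3 depth=1 children=[] left=['S', 'G', 'O'] right=[] parent=Y
Step 3 (up): focus=Y path=root depth=0 children=['S', 'G', 'O', 'L'] (at root)
Step 4 (down 0): focus=S path=0 depth=1 children=['K'] left=[] right=['G', 'O', 'L'] parent=Y
Step 5 (down 0): focus=K path=0/0 depth=2 children=['F'] left=[] right=[] parent=S
Step 6 (up): focus=S path=0 depth=1 children=['K'] left=[] right=['G', 'O', 'L'] parent=Y
Step 7 (right): focus=G path=1 depth=1 children=[] left=['S'] right=['O', 'L'] parent=Y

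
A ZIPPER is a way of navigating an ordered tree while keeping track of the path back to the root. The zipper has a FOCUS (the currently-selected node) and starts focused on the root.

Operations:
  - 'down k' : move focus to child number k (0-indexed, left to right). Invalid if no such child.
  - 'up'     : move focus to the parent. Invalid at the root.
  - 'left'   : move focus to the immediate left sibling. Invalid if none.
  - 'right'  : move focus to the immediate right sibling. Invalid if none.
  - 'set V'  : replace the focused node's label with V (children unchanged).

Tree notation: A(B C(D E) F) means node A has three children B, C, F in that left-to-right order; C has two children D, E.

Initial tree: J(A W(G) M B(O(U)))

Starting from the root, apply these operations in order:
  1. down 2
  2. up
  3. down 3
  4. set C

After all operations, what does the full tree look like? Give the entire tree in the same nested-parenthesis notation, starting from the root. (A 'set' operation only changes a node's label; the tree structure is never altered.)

Answer: J(A W(G) M C(O(U)))

Derivation:
Step 1 (down 2): focus=M path=2 depth=1 children=[] left=['A', 'W'] right=['B'] parent=J
Step 2 (up): focus=J path=root depth=0 children=['A', 'W', 'M', 'B'] (at root)
Step 3 (down 3): focus=B path=3 depth=1 children=['O'] left=['A', 'W', 'M'] right=[] parent=J
Step 4 (set C): focus=C path=3 depth=1 children=['O'] left=['A', 'W', 'M'] right=[] parent=J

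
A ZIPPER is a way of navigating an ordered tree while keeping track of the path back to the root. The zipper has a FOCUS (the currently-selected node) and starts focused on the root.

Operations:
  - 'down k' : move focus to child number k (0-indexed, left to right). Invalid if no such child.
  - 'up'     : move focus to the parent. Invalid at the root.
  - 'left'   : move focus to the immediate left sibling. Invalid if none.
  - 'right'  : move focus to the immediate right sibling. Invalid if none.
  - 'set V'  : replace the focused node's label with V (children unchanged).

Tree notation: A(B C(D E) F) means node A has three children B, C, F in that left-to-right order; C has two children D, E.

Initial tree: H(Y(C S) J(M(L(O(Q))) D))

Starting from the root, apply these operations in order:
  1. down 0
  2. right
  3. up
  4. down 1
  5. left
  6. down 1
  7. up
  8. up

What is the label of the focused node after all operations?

Answer: H

Derivation:
Step 1 (down 0): focus=Y path=0 depth=1 children=['C', 'S'] left=[] right=['J'] parent=H
Step 2 (right): focus=J path=1 depth=1 children=['M', 'D'] left=['Y'] right=[] parent=H
Step 3 (up): focus=H path=root depth=0 children=['Y', 'J'] (at root)
Step 4 (down 1): focus=J path=1 depth=1 children=['M', 'D'] left=['Y'] right=[] parent=H
Step 5 (left): focus=Y path=0 depth=1 children=['C', 'S'] left=[] right=['J'] parent=H
Step 6 (down 1): focus=S path=0/1 depth=2 children=[] left=['C'] right=[] parent=Y
Step 7 (up): focus=Y path=0 depth=1 children=['C', 'S'] left=[] right=['J'] parent=H
Step 8 (up): focus=H path=root depth=0 children=['Y', 'J'] (at root)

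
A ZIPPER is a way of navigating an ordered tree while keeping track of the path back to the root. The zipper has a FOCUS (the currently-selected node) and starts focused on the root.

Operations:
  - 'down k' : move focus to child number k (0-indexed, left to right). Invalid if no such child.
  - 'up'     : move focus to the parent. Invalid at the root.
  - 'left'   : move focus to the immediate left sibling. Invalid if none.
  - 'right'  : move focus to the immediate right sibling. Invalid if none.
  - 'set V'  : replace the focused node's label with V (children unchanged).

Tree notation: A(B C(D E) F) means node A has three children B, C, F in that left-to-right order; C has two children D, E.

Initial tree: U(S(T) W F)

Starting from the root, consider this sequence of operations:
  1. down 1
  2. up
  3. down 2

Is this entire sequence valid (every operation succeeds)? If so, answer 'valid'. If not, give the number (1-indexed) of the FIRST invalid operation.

Answer: valid

Derivation:
Step 1 (down 1): focus=W path=1 depth=1 children=[] left=['S'] right=['F'] parent=U
Step 2 (up): focus=U path=root depth=0 children=['S', 'W', 'F'] (at root)
Step 3 (down 2): focus=F path=2 depth=1 children=[] left=['S', 'W'] right=[] parent=U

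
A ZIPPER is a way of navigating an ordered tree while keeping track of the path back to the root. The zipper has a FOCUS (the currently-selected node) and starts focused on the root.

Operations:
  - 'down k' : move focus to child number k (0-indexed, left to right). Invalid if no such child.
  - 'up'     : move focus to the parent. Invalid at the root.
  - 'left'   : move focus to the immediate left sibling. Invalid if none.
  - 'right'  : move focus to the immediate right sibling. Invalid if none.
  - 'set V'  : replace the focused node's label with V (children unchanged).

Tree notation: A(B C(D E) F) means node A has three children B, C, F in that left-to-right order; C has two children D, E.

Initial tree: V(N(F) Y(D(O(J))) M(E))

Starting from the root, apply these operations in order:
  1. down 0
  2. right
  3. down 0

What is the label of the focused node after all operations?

Step 1 (down 0): focus=N path=0 depth=1 children=['F'] left=[] right=['Y', 'M'] parent=V
Step 2 (right): focus=Y path=1 depth=1 children=['D'] left=['N'] right=['M'] parent=V
Step 3 (down 0): focus=D path=1/0 depth=2 children=['O'] left=[] right=[] parent=Y

Answer: D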